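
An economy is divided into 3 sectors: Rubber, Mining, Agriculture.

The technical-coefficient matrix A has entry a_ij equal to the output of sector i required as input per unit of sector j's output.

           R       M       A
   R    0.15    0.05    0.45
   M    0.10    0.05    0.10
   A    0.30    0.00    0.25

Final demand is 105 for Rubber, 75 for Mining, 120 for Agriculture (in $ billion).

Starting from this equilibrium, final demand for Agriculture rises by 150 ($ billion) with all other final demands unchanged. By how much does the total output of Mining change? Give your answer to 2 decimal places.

I − A =
  [   0.85    -0.05    -0.45]
  [  -0.10     0.95    -0.10]
  [  -0.30     0.00     0.75]
Cofactors of I−A, C_ij = (−1)^(i+j)·(minor ij) (rows/columns in the sector order above):
  C_11 = (0.95)(0.75) − (-0.10)(0.00) = 0.7125
  C_12 = −[(-0.10)(0.75) − (-0.10)(-0.30)] = 0.1050
  C_13 = (-0.10)(0.00) − (0.95)(-0.30) = 0.2850
  C_21 = −[(-0.05)(0.75) − (-0.45)(0.00)] = 0.0375
  C_22 = (0.85)(0.75) − (-0.45)(-0.30) = 0.5025
  C_23 = −[(0.85)(0.00) − (-0.05)(-0.30)] = 0.0150
  C_31 = (-0.05)(-0.10) − (-0.45)(0.95) = 0.4325
  C_32 = −[(0.85)(-0.10) − (-0.45)(-0.10)] = 0.1300
  C_33 = (0.85)(0.95) − (-0.05)(-0.10) = 0.8025
det(I−A) = Σ_j (I−A)_1j·C_1j = (0.85)(0.7125) + (-0.05)(0.1050) + (-0.45)(0.2850) = 0.472125
adj(I−A) = Cᵀ =
  [ 0.7125   0.0375   0.4325]
  [ 0.1050   0.5025   0.1300]
  [ 0.2850   0.0150   0.8025]
(I − A)⁻¹ = adj(I−A) / det(I−A) ≈
  [   1.5091     0.0794     0.9161]
  [   0.2224     1.0643     0.2754]
  [   0.6037     0.0318     1.6998]
Δx = (I − A)⁻¹ Δd with Δd having +150 in the Agriculture component and 0 elsewhere.
So Δx_M = L_MA · (+150), where L_MA = adj(I−A)_MA / det(I−A) = 0.1300 / 0.472125.
Δx_M = 0.1300 × (+150) / 0.472125 = 19.50 / 0.472125 ≈ 41.30.

Δx_M = 41.30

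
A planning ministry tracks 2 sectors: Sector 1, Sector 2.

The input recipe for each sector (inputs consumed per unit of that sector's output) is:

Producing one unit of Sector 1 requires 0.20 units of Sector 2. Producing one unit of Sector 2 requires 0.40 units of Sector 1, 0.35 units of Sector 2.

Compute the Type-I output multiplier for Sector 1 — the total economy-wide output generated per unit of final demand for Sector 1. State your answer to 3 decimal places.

m_1 = 1.491

I − A =
  [   1.00    -0.40]
  [  -0.20     0.65]
det(I−A) = (1.00)(0.65) − (-0.40)(-0.20) = 0.5700
adj(I−A) = [[0.65, 0.40], [0.20, 1.00]]
(I − A)⁻¹ = adj(I−A) / det(I−A) ≈
  [   1.1404     0.7018]
  [   0.3509     1.7544]
The output multiplier for sector j is the column-j sum of the Leontief inverse (I − A)⁻¹ = adj(I−A) / det(I−A).
Column 1 of adj(I−A): (0.65, 0.20); det(I−A) = 0.5700.
m_1 = (0.65 + 0.20) / 0.5700 = 0.85 / 0.5700 ≈ 1.491.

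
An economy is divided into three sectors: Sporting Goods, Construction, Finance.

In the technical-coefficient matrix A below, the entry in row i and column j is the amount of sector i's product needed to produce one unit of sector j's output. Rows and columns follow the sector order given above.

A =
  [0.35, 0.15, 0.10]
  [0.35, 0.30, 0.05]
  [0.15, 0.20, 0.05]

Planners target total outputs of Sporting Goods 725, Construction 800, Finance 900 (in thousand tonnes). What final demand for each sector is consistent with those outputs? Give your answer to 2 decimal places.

d_S = 261.25, d_C = 261.25, d_F = 586.25

I − A =
  [   0.65    -0.15    -0.10]
  [  -0.35     0.70    -0.05]
  [  -0.15    -0.20     0.95]
d = (I − A) x:
  d_S = (+0.65)·725 + (-0.15)·800 + (-0.10)·900 = 261.25
  d_C = (-0.35)·725 + (+0.70)·800 + (-0.05)·900 = 261.25
  d_F = (-0.15)·725 + (-0.20)·800 + (+0.95)·900 = 586.25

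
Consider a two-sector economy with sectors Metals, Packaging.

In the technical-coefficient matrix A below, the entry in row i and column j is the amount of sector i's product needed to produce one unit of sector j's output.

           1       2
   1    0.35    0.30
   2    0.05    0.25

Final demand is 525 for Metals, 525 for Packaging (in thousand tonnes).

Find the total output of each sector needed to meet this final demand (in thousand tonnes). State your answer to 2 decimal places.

I − A =
  [   0.65    -0.30]
  [  -0.05     0.75]
det(I−A) = (0.65)(0.75) − (-0.30)(-0.05) = 0.4725
adj(I−A) = [[0.75, 0.30], [0.05, 0.65]]
(I − A)⁻¹ = adj(I−A) / det(I−A) ≈
  [   1.5873     0.6349]
  [   0.1058     1.3757]
x = (I − A)⁻¹ d = adj(I−A)·d / det(I−A), with det(I−A) = 0.4725:
  x_1 = (0.75·525 + 0.30·525) / 0.4725 = 551.25 / 0.4725 ≈ 1166.67
  x_2 = (0.05·525 + 0.65·525) / 0.4725 = 367.50 / 0.4725 ≈ 777.78

x_1 = 1166.67, x_2 = 777.78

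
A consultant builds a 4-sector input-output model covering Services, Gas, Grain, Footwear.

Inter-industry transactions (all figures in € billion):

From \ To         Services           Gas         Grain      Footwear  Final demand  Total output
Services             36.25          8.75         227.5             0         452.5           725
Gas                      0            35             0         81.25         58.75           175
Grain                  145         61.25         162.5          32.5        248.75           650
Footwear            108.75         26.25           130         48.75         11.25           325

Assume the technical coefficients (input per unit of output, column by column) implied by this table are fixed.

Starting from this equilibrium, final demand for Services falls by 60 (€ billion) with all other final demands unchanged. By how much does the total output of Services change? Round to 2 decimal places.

Technical coefficients a_ij = z_ij / X_j:
  a_11 = 36.25/725 = 0.05, a_21 = 0/725 = 0.00, a_31 = 145/725 = 0.20, a_41 = 108.75/725 = 0.15
  a_12 = 8.75/175 = 0.05, a_22 = 35/175 = 0.20, a_32 = 61.25/175 = 0.35, a_42 = 26.25/175 = 0.15
  a_13 = 227.5/650 = 0.35, a_23 = 0/650 = 0.00, a_33 = 162.5/650 = 0.25, a_43 = 130/650 = 0.20
  a_14 = 0/325 = 0.00, a_24 = 81.25/325 = 0.25, a_34 = 32.5/325 = 0.10, a_44 = 48.75/325 = 0.15
I − A =
  [   0.95    -0.05    -0.35     0.00]
  [   0.00     0.80     0.00    -0.25]
  [  -0.20    -0.35     0.75    -0.10]
  [  -0.15    -0.15    -0.20     0.85]
Compute the cofactors C_ij = (−1)^(i+j)·(3×3 minor ij) of I−A; the adjugate is their transpose:
adj(I−A) = Cᵀ =
  [ 0.448375   0.140250   0.227375   0.068000]
  [ 0.038125   0.521875   0.060625   0.160625]
  [ 0.153625   0.306125   0.608500   0.161625]
  [ 0.122000   0.188875   0.194000   0.514000]
det(I−A) = Σ_j (I−A)_1j·C_1j = (0.95)(0.448375) + (-0.05)(0.038125) + (-0.35)(0.153625) + (0.00)(0.122000) = 0.37028125
(I − A)⁻¹ = adj(I−A) / det(I−A) ≈
  [   1.2109     0.3788     0.6141     0.1836]
  [   0.1030     1.4094     0.1637     0.4338]
  [   0.4149     0.8267     1.6433     0.4365]
  [   0.3295     0.5101     0.5239     1.3881]
Δx = (I − A)⁻¹ Δd with Δd having -60 in the Services component and 0 elsewhere.
So Δx_1 = L_11 · (-60), where L_11 = adj(I−A)_11 / det(I−A) = 0.448375 / 0.37028125.
Δx_1 = 0.448375 × (-60) / 0.37028125 = -26.9025 / 0.37028125 ≈ -72.65.

Δx_1 = -72.65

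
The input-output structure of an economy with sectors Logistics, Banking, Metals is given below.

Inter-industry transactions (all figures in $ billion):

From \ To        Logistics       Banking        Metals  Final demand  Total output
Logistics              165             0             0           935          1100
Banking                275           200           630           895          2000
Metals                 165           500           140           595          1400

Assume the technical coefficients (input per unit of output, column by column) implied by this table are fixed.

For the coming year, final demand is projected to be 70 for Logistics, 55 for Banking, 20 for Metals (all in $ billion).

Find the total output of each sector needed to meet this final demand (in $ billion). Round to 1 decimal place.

x_L = 82.4, x_B = 118.4, x_M = 68.8

Technical coefficients a_ij = z_ij / X_j:
  a_LL = 165/1100 = 0.15, a_BL = 275/1100 = 0.25, a_ML = 165/1100 = 0.15
  a_LB = 0/2000 = 0.00, a_BB = 200/2000 = 0.10, a_MB = 500/2000 = 0.25
  a_LM = 0/1400 = 0.00, a_BM = 630/1400 = 0.45, a_MM = 140/1400 = 0.10
I − A =
  [   0.85     0.00     0.00]
  [  -0.25     0.90    -0.45]
  [  -0.15    -0.25     0.90]
Cofactors of I−A, C_ij = (−1)^(i+j)·(minor ij) (rows/columns in the sector order above):
  C_11 = (0.90)(0.90) − (-0.45)(-0.25) = 0.6975
  C_12 = −[(-0.25)(0.90) − (-0.45)(-0.15)] = 0.2925
  C_13 = (-0.25)(-0.25) − (0.90)(-0.15) = 0.1975
  C_21 = −[(0.00)(0.90) − (0.00)(-0.25)] = 0.0000
  C_22 = (0.85)(0.90) − (0.00)(-0.15) = 0.7650
  C_23 = −[(0.85)(-0.25) − (0.00)(-0.15)] = 0.2125
  C_31 = (0.00)(-0.45) − (0.00)(0.90) = 0.0000
  C_32 = −[(0.85)(-0.45) − (0.00)(-0.25)] = 0.3825
  C_33 = (0.85)(0.90) − (0.00)(-0.25) = 0.7650
det(I−A) = Σ_j (I−A)_1j·C_1j = (0.85)(0.6975) + (0.00)(0.2925) + (0.00)(0.1975) = 0.592875
adj(I−A) = Cᵀ =
  [ 0.6975   0.0000   0.0000]
  [ 0.2925   0.7650   0.3825]
  [ 0.1975   0.2125   0.7650]
(I − A)⁻¹ = adj(I−A) / det(I−A) ≈
  [   1.1765     0.0000     0.0000]
  [   0.4934     1.2903     0.6452]
  [   0.3331     0.3584     1.2903]
x = (I − A)⁻¹ d = adj(I−A)·d / det(I−A), with det(I−A) = 0.592875:
  x_L = (0.6975·70 + 0.0000·55 + 0.0000·20) / 0.592875 = 48.825 / 0.592875 ≈ 82.4
  x_B = (0.2925·70 + 0.7650·55 + 0.3825·20) / 0.592875 = 70.20 / 0.592875 ≈ 118.4
  x_M = (0.1975·70 + 0.2125·55 + 0.7650·20) / 0.592875 = 40.8125 / 0.592875 ≈ 68.8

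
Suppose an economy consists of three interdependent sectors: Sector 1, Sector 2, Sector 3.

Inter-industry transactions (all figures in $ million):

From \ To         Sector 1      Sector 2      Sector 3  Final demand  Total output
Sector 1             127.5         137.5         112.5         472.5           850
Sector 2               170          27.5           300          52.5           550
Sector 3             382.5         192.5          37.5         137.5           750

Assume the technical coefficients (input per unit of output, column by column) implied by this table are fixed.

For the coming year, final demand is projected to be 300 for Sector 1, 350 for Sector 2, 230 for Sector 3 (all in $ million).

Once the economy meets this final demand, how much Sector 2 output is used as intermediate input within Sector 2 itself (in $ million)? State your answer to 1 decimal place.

Technical coefficients a_ij = z_ij / X_j:
  a_11 = 127.5/850 = 0.15, a_21 = 170/850 = 0.20, a_31 = 382.5/850 = 0.45
  a_12 = 137.5/550 = 0.25, a_22 = 27.5/550 = 0.05, a_32 = 192.5/550 = 0.35
  a_13 = 112.5/750 = 0.15, a_23 = 300/750 = 0.40, a_33 = 37.5/750 = 0.05
I − A =
  [   0.85    -0.25    -0.15]
  [  -0.20     0.95    -0.40]
  [  -0.45    -0.35     0.95]
Cofactors of I−A, C_ij = (−1)^(i+j)·(minor ij) (rows/columns in the sector order above):
  C_11 = (0.95)(0.95) − (-0.40)(-0.35) = 0.7625
  C_12 = −[(-0.20)(0.95) − (-0.40)(-0.45)] = 0.3700
  C_13 = (-0.20)(-0.35) − (0.95)(-0.45) = 0.4975
  C_21 = −[(-0.25)(0.95) − (-0.15)(-0.35)] = 0.2900
  C_22 = (0.85)(0.95) − (-0.15)(-0.45) = 0.7400
  C_23 = −[(0.85)(-0.35) − (-0.25)(-0.45)] = 0.4100
  C_31 = (-0.25)(-0.40) − (-0.15)(0.95) = 0.2425
  C_32 = −[(0.85)(-0.40) − (-0.15)(-0.20)] = 0.3700
  C_33 = (0.85)(0.95) − (-0.25)(-0.20) = 0.7575
det(I−A) = Σ_j (I−A)_1j·C_1j = (0.85)(0.7625) + (-0.25)(0.3700) + (-0.15)(0.4975) = 0.4810
adj(I−A) = Cᵀ =
  [ 0.7625   0.2900   0.2425]
  [ 0.3700   0.7400   0.3700]
  [ 0.4975   0.4100   0.7575]
(I − A)⁻¹ = adj(I−A) / det(I−A) ≈
  [   1.5852     0.6029     0.5042]
  [   0.7692     1.5385     0.7692]
  [   1.0343     0.8524     1.5748]
First solve x = (I − A)⁻¹ d = adj(I−A)·d / det(I−A); in particular x_2 = (0.3700·300 + 0.7400·350 + 0.3700·230) / 0.4810 = 455.10 / 0.4810 ≈ 946.154.
Intermediate flow from 2 to 2: z_22 = a_22 · x_2 = 0.05 × 455.10 / 0.4810 = 22.755 / 0.4810 ≈ 47.3.

z_22 = 47.3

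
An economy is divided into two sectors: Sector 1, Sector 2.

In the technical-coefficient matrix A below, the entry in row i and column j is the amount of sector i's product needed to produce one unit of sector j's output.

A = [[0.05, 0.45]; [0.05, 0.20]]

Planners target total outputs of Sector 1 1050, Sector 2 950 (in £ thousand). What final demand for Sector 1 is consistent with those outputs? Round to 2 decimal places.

d_1 = 570.00

I − A =
  [   0.95    -0.45]
  [  -0.05     0.80]
d = (I − A) x:
  d_1 = (+0.95)·1050 + (-0.45)·950 = 570.00
  d_2 = (-0.05)·1050 + (+0.80)·950 = 707.50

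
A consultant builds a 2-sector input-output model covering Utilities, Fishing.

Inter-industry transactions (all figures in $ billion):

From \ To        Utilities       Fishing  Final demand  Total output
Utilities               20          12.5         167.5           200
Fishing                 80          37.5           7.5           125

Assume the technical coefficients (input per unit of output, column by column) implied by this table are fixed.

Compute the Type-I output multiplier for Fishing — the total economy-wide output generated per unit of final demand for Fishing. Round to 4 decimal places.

Technical coefficients a_ij = z_ij / X_j:
  a_11 = 20/200 = 0.10, a_21 = 80/200 = 0.40
  a_12 = 12.5/125 = 0.10, a_22 = 37.5/125 = 0.30
I − A =
  [   0.90    -0.10]
  [  -0.40     0.70]
det(I−A) = (0.90)(0.70) − (-0.10)(-0.40) = 0.5900
adj(I−A) = [[0.70, 0.10], [0.40, 0.90]]
(I − A)⁻¹ = adj(I−A) / det(I−A) ≈
  [   1.18644     0.16949]
  [   0.67797     1.52542]
The output multiplier for sector j is the column-j sum of the Leontief inverse (I − A)⁻¹ = adj(I−A) / det(I−A).
Column 2 of adj(I−A): (0.10, 0.90); det(I−A) = 0.5900.
m_2 = (0.10 + 0.90) / 0.5900 = 1.00 / 0.5900 ≈ 1.6949.

m_2 = 1.6949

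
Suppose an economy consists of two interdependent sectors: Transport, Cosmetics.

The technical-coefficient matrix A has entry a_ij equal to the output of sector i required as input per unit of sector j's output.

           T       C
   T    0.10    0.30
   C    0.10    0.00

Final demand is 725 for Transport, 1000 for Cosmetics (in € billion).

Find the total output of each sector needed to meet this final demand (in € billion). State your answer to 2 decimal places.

x_T = 1178.16, x_C = 1117.82

I − A =
  [   0.90    -0.30]
  [  -0.10     1.00]
det(I−A) = (0.90)(1.00) − (-0.30)(-0.10) = 0.8700
adj(I−A) = [[1.00, 0.30], [0.10, 0.90]]
(I − A)⁻¹ = adj(I−A) / det(I−A) ≈
  [   1.1494     0.3448]
  [   0.1149     1.0345]
x = (I − A)⁻¹ d = adj(I−A)·d / det(I−A), with det(I−A) = 0.8700:
  x_T = (1.00·725 + 0.30·1000) / 0.8700 = 1025.00 / 0.8700 ≈ 1178.16
  x_C = (0.10·725 + 0.90·1000) / 0.8700 = 972.50 / 0.8700 ≈ 1117.82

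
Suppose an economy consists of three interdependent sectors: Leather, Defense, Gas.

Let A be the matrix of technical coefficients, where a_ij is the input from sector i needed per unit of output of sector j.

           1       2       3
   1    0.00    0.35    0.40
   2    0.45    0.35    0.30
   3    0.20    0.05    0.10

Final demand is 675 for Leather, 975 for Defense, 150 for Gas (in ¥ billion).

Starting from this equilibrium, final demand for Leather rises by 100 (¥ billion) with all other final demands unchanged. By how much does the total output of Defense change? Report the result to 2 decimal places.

I − A =
  [   1.00    -0.35    -0.40]
  [  -0.45     0.65    -0.30]
  [  -0.20    -0.05     0.90]
Cofactors of I−A, C_ij = (−1)^(i+j)·(minor ij) (rows/columns in the sector order above):
  C_11 = (0.65)(0.90) − (-0.30)(-0.05) = 0.5700
  C_12 = −[(-0.45)(0.90) − (-0.30)(-0.20)] = 0.4650
  C_13 = (-0.45)(-0.05) − (0.65)(-0.20) = 0.1525
  C_21 = −[(-0.35)(0.90) − (-0.40)(-0.05)] = 0.3350
  C_22 = (1.00)(0.90) − (-0.40)(-0.20) = 0.8200
  C_23 = −[(1.00)(-0.05) − (-0.35)(-0.20)] = 0.1200
  C_31 = (-0.35)(-0.30) − (-0.40)(0.65) = 0.3650
  C_32 = −[(1.00)(-0.30) − (-0.40)(-0.45)] = 0.4800
  C_33 = (1.00)(0.65) − (-0.35)(-0.45) = 0.4925
det(I−A) = Σ_j (I−A)_1j·C_1j = (1.00)(0.5700) + (-0.35)(0.4650) + (-0.40)(0.1525) = 0.34625
adj(I−A) = Cᵀ =
  [ 0.5700   0.3350   0.3650]
  [ 0.4650   0.8200   0.4800]
  [ 0.1525   0.1200   0.4925]
(I − A)⁻¹ = adj(I−A) / det(I−A) ≈
  [   1.6462     0.9675     1.0542]
  [   1.3430     2.3682     1.3863]
  [   0.4404     0.3466     1.4224]
Δx = (I − A)⁻¹ Δd with Δd having +100 in the Leather component and 0 elsewhere.
So Δx_2 = L_21 · (+100), where L_21 = adj(I−A)_21 / det(I−A) = 0.4650 / 0.34625.
Δx_2 = 0.4650 × (+100) / 0.34625 = 46.50 / 0.34625 ≈ 134.30.

Δx_2 = 134.30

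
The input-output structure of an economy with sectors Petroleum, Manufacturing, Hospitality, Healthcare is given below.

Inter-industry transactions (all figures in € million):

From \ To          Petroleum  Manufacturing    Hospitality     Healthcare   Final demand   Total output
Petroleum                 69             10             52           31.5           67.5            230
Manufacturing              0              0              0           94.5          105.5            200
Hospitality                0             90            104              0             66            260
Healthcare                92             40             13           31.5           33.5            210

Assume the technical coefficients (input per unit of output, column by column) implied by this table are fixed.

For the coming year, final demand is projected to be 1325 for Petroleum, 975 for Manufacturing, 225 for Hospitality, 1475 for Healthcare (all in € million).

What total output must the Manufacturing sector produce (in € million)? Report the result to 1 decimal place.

x_2 = 2933.0

Technical coefficients a_ij = z_ij / X_j:
  a_11 = 69/230 = 0.30, a_21 = 0/230 = 0.00, a_31 = 0/230 = 0.00, a_41 = 92/230 = 0.40
  a_12 = 10/200 = 0.05, a_22 = 0/200 = 0.00, a_32 = 90/200 = 0.45, a_42 = 40/200 = 0.20
  a_13 = 52/260 = 0.20, a_23 = 0/260 = 0.00, a_33 = 104/260 = 0.40, a_43 = 13/260 = 0.05
  a_14 = 31.5/210 = 0.15, a_24 = 94.5/210 = 0.45, a_34 = 0/210 = 0.00, a_44 = 31.5/210 = 0.15
I − A =
  [   0.70    -0.05    -0.20    -0.15]
  [   0.00     1.00     0.00    -0.45]
  [   0.00    -0.45     0.60     0.00]
  [  -0.40    -0.20    -0.05     0.85]
Compute the cofactors C_ij = (−1)^(i+j)·(3×3 minor ij) of I−A; the adjugate is their transpose:
adj(I−A) = Cᵀ =
  [ 0.445875   0.123375   0.160625   0.144000]
  [ 0.108000   0.321000   0.051750   0.189000]
  [ 0.081000   0.240750   0.463000   0.141750]
  [ 0.240000   0.147750   0.115000   0.420000]
det(I−A) = Σ_j (I−A)_1j·C_1j = (0.70)(0.445875) + (-0.05)(0.108000) + (-0.20)(0.081000) + (-0.15)(0.240000) = 0.2545125
(I − A)⁻¹ = adj(I−A) / det(I−A) ≈
  [   1.7519     0.4848     0.6311     0.5658]
  [   0.4243     1.2612     0.2033     0.7426]
  [   0.3183     0.9459     1.8192     0.5569]
  [   0.9430     0.5805     0.4518     1.6502]
x = (I − A)⁻¹ d = adj(I−A)·d / det(I−A), with det(I−A) = 0.2545125:
  x_1 = (0.445875·1325 + 0.123375·975 + 0.160625·225 + 0.144000·1475) / 0.2545125 = 959.615625 / 0.2545125 ≈ 3770.4
  x_2 = (0.108000·1325 + 0.321000·975 + 0.051750·225 + 0.189000·1475) / 0.2545125 = 746.49375 / 0.2545125 ≈ 2933.0
  x_3 = (0.081000·1325 + 0.240750·975 + 0.463000·225 + 0.141750·1475) / 0.2545125 = 655.3125 / 0.2545125 ≈ 2574.8
  x_4 = (0.240000·1325 + 0.147750·975 + 0.115000·225 + 0.420000·1475) / 0.2545125 = 1107.43125 / 0.2545125 ≈ 4351.2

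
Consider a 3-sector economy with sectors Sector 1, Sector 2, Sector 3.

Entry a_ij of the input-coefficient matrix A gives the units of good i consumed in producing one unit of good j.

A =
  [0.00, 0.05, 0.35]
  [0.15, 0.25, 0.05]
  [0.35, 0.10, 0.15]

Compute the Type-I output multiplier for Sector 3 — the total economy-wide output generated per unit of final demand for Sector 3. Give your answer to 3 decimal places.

m_3 = 2.102

I − A =
  [   1.00    -0.05    -0.35]
  [  -0.15     0.75    -0.05]
  [  -0.35    -0.10     0.85]
Cofactors of I−A, C_ij = (−1)^(i+j)·(minor ij) (rows/columns in the sector order above):
  C_11 = (0.75)(0.85) − (-0.05)(-0.10) = 0.6325
  C_12 = −[(-0.15)(0.85) − (-0.05)(-0.35)] = 0.1450
  C_13 = (-0.15)(-0.10) − (0.75)(-0.35) = 0.2775
  C_21 = −[(-0.05)(0.85) − (-0.35)(-0.10)] = 0.0775
  C_22 = (1.00)(0.85) − (-0.35)(-0.35) = 0.7275
  C_23 = −[(1.00)(-0.10) − (-0.05)(-0.35)] = 0.1175
  C_31 = (-0.05)(-0.05) − (-0.35)(0.75) = 0.2650
  C_32 = −[(1.00)(-0.05) − (-0.35)(-0.15)] = 0.1025
  C_33 = (1.00)(0.75) − (-0.05)(-0.15) = 0.7425
det(I−A) = Σ_j (I−A)_1j·C_1j = (1.00)(0.6325) + (-0.05)(0.1450) + (-0.35)(0.2775) = 0.528125
adj(I−A) = Cᵀ =
  [ 0.6325   0.0775   0.2650]
  [ 0.1450   0.7275   0.1025]
  [ 0.2775   0.1175   0.7425]
(I − A)⁻¹ = adj(I−A) / det(I−A) ≈
  [   1.1976     0.1467     0.5018]
  [   0.2746     1.3775     0.1941]
  [   0.5254     0.2225     1.4059]
The output multiplier for sector j is the column-j sum of the Leontief inverse (I − A)⁻¹ = adj(I−A) / det(I−A).
Column 3 of adj(I−A): (0.2650, 0.1025, 0.7425); det(I−A) = 0.528125.
m_3 = (0.2650 + 0.1025 + 0.7425) / 0.528125 = 1.11 / 0.528125 ≈ 2.102.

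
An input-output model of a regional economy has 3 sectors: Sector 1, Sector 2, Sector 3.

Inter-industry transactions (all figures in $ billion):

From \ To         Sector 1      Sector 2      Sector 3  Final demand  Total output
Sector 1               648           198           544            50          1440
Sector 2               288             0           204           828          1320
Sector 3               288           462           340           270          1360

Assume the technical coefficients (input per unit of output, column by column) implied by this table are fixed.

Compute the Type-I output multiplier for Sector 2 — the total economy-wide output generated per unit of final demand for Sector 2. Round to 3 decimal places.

m_2 = 3.248

Technical coefficients a_ij = z_ij / X_j:
  a_11 = 648/1440 = 0.45, a_21 = 288/1440 = 0.20, a_31 = 288/1440 = 0.20
  a_12 = 198/1320 = 0.15, a_22 = 0/1320 = 0.00, a_32 = 462/1320 = 0.35
  a_13 = 544/1360 = 0.40, a_23 = 204/1360 = 0.15, a_33 = 340/1360 = 0.25
I − A =
  [   0.55    -0.15    -0.40]
  [  -0.20     1.00    -0.15]
  [  -0.20    -0.35     0.75]
Cofactors of I−A, C_ij = (−1)^(i+j)·(minor ij) (rows/columns in the sector order above):
  C_11 = (1.00)(0.75) − (-0.15)(-0.35) = 0.6975
  C_12 = −[(-0.20)(0.75) − (-0.15)(-0.20)] = 0.1800
  C_13 = (-0.20)(-0.35) − (1.00)(-0.20) = 0.2700
  C_21 = −[(-0.15)(0.75) − (-0.40)(-0.35)] = 0.2525
  C_22 = (0.55)(0.75) − (-0.40)(-0.20) = 0.3325
  C_23 = −[(0.55)(-0.35) − (-0.15)(-0.20)] = 0.2225
  C_31 = (-0.15)(-0.15) − (-0.40)(1.00) = 0.4225
  C_32 = −[(0.55)(-0.15) − (-0.40)(-0.20)] = 0.1625
  C_33 = (0.55)(1.00) − (-0.15)(-0.20) = 0.5200
det(I−A) = Σ_j (I−A)_1j·C_1j = (0.55)(0.6975) + (-0.15)(0.1800) + (-0.40)(0.2700) = 0.248625
adj(I−A) = Cᵀ =
  [ 0.6975   0.2525   0.4225]
  [ 0.1800   0.3325   0.1625]
  [ 0.2700   0.2225   0.5200]
(I − A)⁻¹ = adj(I−A) / det(I−A) ≈
  [   2.8054     1.0156     1.6993]
  [   0.7240     1.3374     0.6536]
  [   1.0860     0.8949     2.0915]
The output multiplier for sector j is the column-j sum of the Leontief inverse (I − A)⁻¹ = adj(I−A) / det(I−A).
Column 2 of adj(I−A): (0.2525, 0.3325, 0.2225); det(I−A) = 0.248625.
m_2 = (0.2525 + 0.3325 + 0.2225) / 0.248625 = 0.8075 / 0.248625 ≈ 3.248.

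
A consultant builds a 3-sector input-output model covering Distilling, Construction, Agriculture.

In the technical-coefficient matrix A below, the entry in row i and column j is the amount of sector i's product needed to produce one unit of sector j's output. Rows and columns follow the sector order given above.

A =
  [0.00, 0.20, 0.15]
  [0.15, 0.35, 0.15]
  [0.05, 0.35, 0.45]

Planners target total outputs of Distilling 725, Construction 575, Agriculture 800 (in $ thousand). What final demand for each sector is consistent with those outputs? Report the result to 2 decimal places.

I − A =
  [   1.00    -0.20    -0.15]
  [  -0.15     0.65    -0.15]
  [  -0.05    -0.35     0.55]
d = (I − A) x:
  d_D = (+1.00)·725 + (-0.20)·575 + (-0.15)·800 = 490.00
  d_C = (-0.15)·725 + (+0.65)·575 + (-0.15)·800 = 145.00
  d_A = (-0.05)·725 + (-0.35)·575 + (+0.55)·800 = 202.50

d_D = 490.00, d_C = 145.00, d_A = 202.50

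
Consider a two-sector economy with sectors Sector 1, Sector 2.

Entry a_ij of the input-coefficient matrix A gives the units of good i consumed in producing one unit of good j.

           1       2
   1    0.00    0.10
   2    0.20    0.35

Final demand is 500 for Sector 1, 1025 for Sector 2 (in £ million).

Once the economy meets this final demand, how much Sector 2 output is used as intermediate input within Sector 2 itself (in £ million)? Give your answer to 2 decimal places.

I − A =
  [   1.00    -0.10]
  [  -0.20     0.65]
det(I−A) = (1.00)(0.65) − (-0.10)(-0.20) = 0.6300
adj(I−A) = [[0.65, 0.10], [0.20, 1.00]]
(I − A)⁻¹ = adj(I−A) / det(I−A) ≈
  [   1.0317     0.1587]
  [   0.3175     1.5873]
First solve x = (I − A)⁻¹ d = adj(I−A)·d / det(I−A); in particular x_2 = (0.20·500 + 1.00·1025) / 0.6300 = 1125.00 / 0.6300 ≈ 1785.7143.
Intermediate flow from 2 to 2: z_22 = a_22 · x_2 = 0.35 × 1125.00 / 0.6300 = 393.75 / 0.6300 = 625.00.

z_22 = 625.00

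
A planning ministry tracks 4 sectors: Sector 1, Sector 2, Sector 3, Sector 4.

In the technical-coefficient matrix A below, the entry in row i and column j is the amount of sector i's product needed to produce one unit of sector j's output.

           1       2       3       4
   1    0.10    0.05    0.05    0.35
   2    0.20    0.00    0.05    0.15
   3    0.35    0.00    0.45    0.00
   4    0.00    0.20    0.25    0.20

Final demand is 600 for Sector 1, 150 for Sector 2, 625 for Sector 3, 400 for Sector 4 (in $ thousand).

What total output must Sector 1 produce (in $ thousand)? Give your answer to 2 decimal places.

x_1 = 1318.94

I − A =
  [   0.90    -0.05    -0.05    -0.35]
  [  -0.20     1.00    -0.05    -0.15]
  [  -0.35     0.00     0.55     0.00]
  [   0.00    -0.20    -0.25     0.80]
Compute the cofactors C_ij = (−1)^(i+j)·(3×3 minor ij) of I−A; the adjugate is their transpose:
adj(I−A) = Cᵀ =
  [ 0.423500   0.060500   0.133375   0.196625]
  [ 0.115125   0.351375   0.095250   0.116250]
  [ 0.269500   0.038500   0.671000   0.125125]
  [ 0.113000   0.099875   0.233500   0.471125]
det(I−A) = Σ_j (I−A)_1j·C_1j = (0.90)(0.423500) + (-0.05)(0.115125) + (-0.05)(0.269500) + (-0.35)(0.113000) = 0.32236875
(I − A)⁻¹ = adj(I−A) / det(I−A) ≈
  [   1.3137     0.1877     0.4137     0.6099]
  [   0.3571     1.0900     0.2955     0.3606]
  [   0.8360     0.1194     2.0815     0.3881]
  [   0.3505     0.3098     0.7243     1.4614]
x = (I − A)⁻¹ d = adj(I−A)·d / det(I−A), with det(I−A) = 0.32236875:
  x_1 = (0.423500·600 + 0.060500·150 + 0.133375·625 + 0.196625·400) / 0.32236875 = 425.184375 / 0.32236875 ≈ 1318.94
  x_2 = (0.115125·600 + 0.351375·150 + 0.095250·625 + 0.116250·400) / 0.32236875 = 227.8125 / 0.32236875 ≈ 706.68
  x_3 = (0.269500·600 + 0.038500·150 + 0.671000·625 + 0.125125·400) / 0.32236875 = 636.90 / 0.32236875 ≈ 1975.69
  x_4 = (0.113000·600 + 0.099875·150 + 0.233500·625 + 0.471125·400) / 0.32236875 = 417.16875 / 0.32236875 ≈ 1294.07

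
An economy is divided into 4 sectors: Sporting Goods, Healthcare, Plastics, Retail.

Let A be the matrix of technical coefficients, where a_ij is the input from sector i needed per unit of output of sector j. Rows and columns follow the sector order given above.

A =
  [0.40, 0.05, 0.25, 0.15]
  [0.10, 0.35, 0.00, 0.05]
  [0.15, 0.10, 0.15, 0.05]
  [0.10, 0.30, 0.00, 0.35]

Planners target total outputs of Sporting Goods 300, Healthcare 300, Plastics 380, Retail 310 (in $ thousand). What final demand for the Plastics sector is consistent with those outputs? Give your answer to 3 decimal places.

d_P = 232.500

I − A =
  [   0.60    -0.05    -0.25    -0.15]
  [  -0.10     0.65     0.00    -0.05]
  [  -0.15    -0.10     0.85    -0.05]
  [  -0.10    -0.30     0.00     0.65]
d = (I − A) x:
  d_S = (+0.60)·300 + (-0.05)·300 + (-0.25)·380 + (-0.15)·310 = 23.500
  d_H = (-0.10)·300 + (+0.65)·300 + (+0.00)·380 + (-0.05)·310 = 149.500
  d_P = (-0.15)·300 + (-0.10)·300 + (+0.85)·380 + (-0.05)·310 = 232.500
  d_R = (-0.10)·300 + (-0.30)·300 + (+0.00)·380 + (+0.65)·310 = 81.500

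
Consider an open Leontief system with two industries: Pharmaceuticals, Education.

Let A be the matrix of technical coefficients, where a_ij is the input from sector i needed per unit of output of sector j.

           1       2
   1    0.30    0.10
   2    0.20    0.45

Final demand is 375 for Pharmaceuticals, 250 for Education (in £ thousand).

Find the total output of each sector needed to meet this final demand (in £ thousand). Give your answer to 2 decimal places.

I − A =
  [   0.70    -0.10]
  [  -0.20     0.55]
det(I−A) = (0.70)(0.55) − (-0.10)(-0.20) = 0.3650
adj(I−A) = [[0.55, 0.10], [0.20, 0.70]]
(I − A)⁻¹ = adj(I−A) / det(I−A) ≈
  [   1.5068     0.2740]
  [   0.5479     1.9178]
x = (I − A)⁻¹ d = adj(I−A)·d / det(I−A), with det(I−A) = 0.3650:
  x_1 = (0.55·375 + 0.10·250) / 0.3650 = 231.25 / 0.3650 ≈ 633.56
  x_2 = (0.20·375 + 0.70·250) / 0.3650 = 250.00 / 0.3650 ≈ 684.93

x_1 = 633.56, x_2 = 684.93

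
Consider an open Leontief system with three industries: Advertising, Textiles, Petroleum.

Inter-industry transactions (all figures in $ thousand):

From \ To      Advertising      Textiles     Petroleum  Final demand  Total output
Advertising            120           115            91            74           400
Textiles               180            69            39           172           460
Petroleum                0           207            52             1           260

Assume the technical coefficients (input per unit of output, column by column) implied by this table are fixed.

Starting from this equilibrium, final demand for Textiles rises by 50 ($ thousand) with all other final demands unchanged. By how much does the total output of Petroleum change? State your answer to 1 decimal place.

Δx_P = 58.8

Technical coefficients a_ij = z_ij / X_j:
  a_AA = 120/400 = 0.30, a_TA = 180/400 = 0.45, a_PA = 0/400 = 0.00
  a_AT = 115/460 = 0.25, a_TT = 69/460 = 0.15, a_PT = 207/460 = 0.45
  a_AP = 91/260 = 0.35, a_TP = 39/260 = 0.15, a_PP = 52/260 = 0.20
I − A =
  [   0.70    -0.25    -0.35]
  [  -0.45     0.85    -0.15]
  [   0.00    -0.45     0.80]
Cofactors of I−A, C_ij = (−1)^(i+j)·(minor ij) (rows/columns in the sector order above):
  C_11 = (0.85)(0.80) − (-0.15)(-0.45) = 0.6125
  C_12 = −[(-0.45)(0.80) − (-0.15)(0.00)] = 0.3600
  C_13 = (-0.45)(-0.45) − (0.85)(0.00) = 0.2025
  C_21 = −[(-0.25)(0.80) − (-0.35)(-0.45)] = 0.3575
  C_22 = (0.70)(0.80) − (-0.35)(0.00) = 0.5600
  C_23 = −[(0.70)(-0.45) − (-0.25)(0.00)] = 0.3150
  C_31 = (-0.25)(-0.15) − (-0.35)(0.85) = 0.3350
  C_32 = −[(0.70)(-0.15) − (-0.35)(-0.45)] = 0.2625
  C_33 = (0.70)(0.85) − (-0.25)(-0.45) = 0.4825
det(I−A) = Σ_j (I−A)_1j·C_1j = (0.70)(0.6125) + (-0.25)(0.3600) + (-0.35)(0.2025) = 0.267875
adj(I−A) = Cᵀ =
  [ 0.6125   0.3575   0.3350]
  [ 0.3600   0.5600   0.2625]
  [ 0.2025   0.3150   0.4825]
(I − A)⁻¹ = adj(I−A) / det(I−A) ≈
  [   2.2865     1.3346     1.2506]
  [   1.3439     2.0905     0.9799]
  [   0.7559     1.1759     1.8012]
Δx = (I − A)⁻¹ Δd with Δd having +50 in the Textiles component and 0 elsewhere.
So Δx_P = L_PT · (+50), where L_PT = adj(I−A)_PT / det(I−A) = 0.3150 / 0.267875.
Δx_P = 0.3150 × (+50) / 0.267875 = 15.75 / 0.267875 ≈ 58.8.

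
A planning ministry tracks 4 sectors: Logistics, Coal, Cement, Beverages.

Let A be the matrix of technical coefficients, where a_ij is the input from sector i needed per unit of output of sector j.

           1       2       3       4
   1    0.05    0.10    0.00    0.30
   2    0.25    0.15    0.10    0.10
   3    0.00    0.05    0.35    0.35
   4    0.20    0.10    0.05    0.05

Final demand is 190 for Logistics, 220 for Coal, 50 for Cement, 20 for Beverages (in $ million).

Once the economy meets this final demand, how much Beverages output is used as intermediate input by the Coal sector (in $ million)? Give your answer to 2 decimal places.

I − A =
  [   0.95    -0.10     0.00    -0.30]
  [  -0.25     0.85    -0.10    -0.10]
  [   0.00    -0.05     0.65    -0.35]
  [  -0.20    -0.10    -0.05     0.95]
Compute the cofactors C_ij = (−1)^(i+j)·(3×3 minor ij) of I−A; the adjugate is their transpose:
adj(I−A) = Cᵀ =
  [ 0.495000   0.080250   0.025750   0.174250]
  [ 0.170000   0.531000   0.092750   0.143750]
  [ 0.081125   0.082375   0.673375   0.282375]
  [ 0.126375   0.077125   0.050625   0.503875]
det(I−A) = Σ_j (I−A)_1j·C_1j = (0.95)(0.495000) + (-0.10)(0.170000) + (0.00)(0.081125) + (-0.30)(0.126375) = 0.4153375
(I − A)⁻¹ = adj(I−A) / det(I−A) ≈
  [   1.1918     0.1932     0.0620     0.4195]
  [   0.4093     1.2785     0.2233     0.3461]
  [   0.1953     0.1983     1.6213     0.6799]
  [   0.3043     0.1857     0.1219     1.2132]
First solve x = (I − A)⁻¹ d = adj(I−A)·d / det(I−A); in particular x_2 = (0.170000·190 + 0.531000·220 + 0.092750·50 + 0.143750·20) / 0.4153375 = 156.6325 / 0.4153375 ≈ 377.1210.
Intermediate flow from 4 to 2: z_42 = a_42 · x_2 = 0.10 × 156.6325 / 0.4153375 = 15.66325 / 0.4153375 ≈ 37.71.

z_42 = 37.71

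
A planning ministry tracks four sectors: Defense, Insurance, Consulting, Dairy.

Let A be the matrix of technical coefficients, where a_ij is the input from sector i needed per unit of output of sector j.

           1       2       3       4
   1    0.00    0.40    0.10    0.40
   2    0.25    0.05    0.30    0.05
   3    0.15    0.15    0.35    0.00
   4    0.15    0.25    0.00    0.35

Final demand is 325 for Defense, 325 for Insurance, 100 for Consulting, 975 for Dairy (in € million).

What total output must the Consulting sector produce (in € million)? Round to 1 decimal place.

I − A =
  [   1.00    -0.40    -0.10    -0.40]
  [  -0.25     0.95    -0.30    -0.05]
  [  -0.15    -0.15     0.65     0.00]
  [  -0.15    -0.25     0.00     0.65]
Compute the cofactors C_ij = (−1)^(i+j)·(3×3 minor ij) of I−A; the adjugate is their transpose:
adj(I−A) = Cᵀ =
  [ 0.36400   0.24375   0.16850   0.24275]
  [ 0.13975   0.37375   0.19400   0.11475]
  [ 0.11625   0.14250   0.45500   0.08250]
  [ 0.13775   0.20000   0.11350   0.47150]
det(I−A) = Σ_j (I−A)_1j·C_1j = (1.00)(0.36400) + (-0.40)(0.13975) + (-0.10)(0.11625) + (-0.40)(0.13775) = 0.241375
(I − A)⁻¹ = adj(I−A) / det(I−A) ≈
  [   1.5080     1.0098     0.6981     1.0057]
  [   0.5790     1.5484     0.8037     0.4754]
  [   0.4816     0.5904     1.8850     0.3418]
  [   0.5707     0.8286     0.4702     1.9534]
x = (I − A)⁻¹ d = adj(I−A)·d / det(I−A), with det(I−A) = 0.241375:
  x_1 = (0.36400·325 + 0.24375·325 + 0.16850·100 + 0.24275·975) / 0.241375 = 451.05 / 0.241375 ≈ 1868.7
  x_2 = (0.13975·325 + 0.37375·325 + 0.19400·100 + 0.11475·975) / 0.241375 = 298.16875 / 0.241375 ≈ 1235.3
  x_3 = (0.11625·325 + 0.14250·325 + 0.45500·100 + 0.08250·975) / 0.241375 = 210.03125 / 0.241375 ≈ 870.1
  x_4 = (0.13775·325 + 0.20000·325 + 0.11350·100 + 0.47150·975) / 0.241375 = 580.83125 / 0.241375 ≈ 2406.3

x_3 = 870.1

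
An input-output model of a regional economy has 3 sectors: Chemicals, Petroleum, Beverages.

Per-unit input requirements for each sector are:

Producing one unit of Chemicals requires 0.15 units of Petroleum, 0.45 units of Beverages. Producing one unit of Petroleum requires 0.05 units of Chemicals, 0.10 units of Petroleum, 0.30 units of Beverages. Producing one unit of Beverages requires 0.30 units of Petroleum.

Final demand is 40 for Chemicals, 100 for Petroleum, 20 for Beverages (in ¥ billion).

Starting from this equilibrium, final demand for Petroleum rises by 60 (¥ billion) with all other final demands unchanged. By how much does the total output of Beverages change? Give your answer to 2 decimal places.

I − A =
  [   1.00    -0.05     0.00]
  [  -0.15     0.90    -0.30]
  [  -0.45    -0.30     1.00]
Cofactors of I−A, C_ij = (−1)^(i+j)·(minor ij) (rows/columns in the sector order above):
  C_11 = (0.90)(1.00) − (-0.30)(-0.30) = 0.8100
  C_12 = −[(-0.15)(1.00) − (-0.30)(-0.45)] = 0.2850
  C_13 = (-0.15)(-0.30) − (0.90)(-0.45) = 0.4500
  C_21 = −[(-0.05)(1.00) − (0.00)(-0.30)] = 0.0500
  C_22 = (1.00)(1.00) − (0.00)(-0.45) = 1.0000
  C_23 = −[(1.00)(-0.30) − (-0.05)(-0.45)] = 0.3225
  C_31 = (-0.05)(-0.30) − (0.00)(0.90) = 0.0150
  C_32 = −[(1.00)(-0.30) − (0.00)(-0.15)] = 0.3000
  C_33 = (1.00)(0.90) − (-0.05)(-0.15) = 0.8925
det(I−A) = Σ_j (I−A)_1j·C_1j = (1.00)(0.8100) + (-0.05)(0.2850) + (0.00)(0.4500) = 0.79575
adj(I−A) = Cᵀ =
  [ 0.8100   0.0500   0.0150]
  [ 0.2850   1.0000   0.3000]
  [ 0.4500   0.3225   0.8925]
(I − A)⁻¹ = adj(I−A) / det(I−A) ≈
  [   1.0179     0.0628     0.0189]
  [   0.3582     1.2567     0.3770]
  [   0.5655     0.4053     1.1216]
Δx = (I − A)⁻¹ Δd with Δd having +60 in the Petroleum component and 0 elsewhere.
So Δx_B = L_BP · (+60), where L_BP = adj(I−A)_BP / det(I−A) = 0.3225 / 0.79575.
Δx_B = 0.3225 × (+60) / 0.79575 = 19.35 / 0.79575 ≈ 24.32.

Δx_B = 24.32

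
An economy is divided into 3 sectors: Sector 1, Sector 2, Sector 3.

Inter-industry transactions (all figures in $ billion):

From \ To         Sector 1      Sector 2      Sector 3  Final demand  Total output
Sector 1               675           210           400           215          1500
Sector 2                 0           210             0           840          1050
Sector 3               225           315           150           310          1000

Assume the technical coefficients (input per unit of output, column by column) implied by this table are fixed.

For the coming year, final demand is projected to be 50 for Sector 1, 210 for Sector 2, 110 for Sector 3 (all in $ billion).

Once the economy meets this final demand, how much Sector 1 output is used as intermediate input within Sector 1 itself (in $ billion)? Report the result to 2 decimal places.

z_11 = 179.59

Technical coefficients a_ij = z_ij / X_j:
  a_11 = 675/1500 = 0.45, a_21 = 0/1500 = 0.00, a_31 = 225/1500 = 0.15
  a_12 = 210/1050 = 0.20, a_22 = 210/1050 = 0.20, a_32 = 315/1050 = 0.30
  a_13 = 400/1000 = 0.40, a_23 = 0/1000 = 0.00, a_33 = 150/1000 = 0.15
I − A =
  [   0.55    -0.20    -0.40]
  [   0.00     0.80     0.00]
  [  -0.15    -0.30     0.85]
Cofactors of I−A, C_ij = (−1)^(i+j)·(minor ij) (rows/columns in the sector order above):
  C_11 = (0.80)(0.85) − (0.00)(-0.30) = 0.6800
  C_12 = −[(0.00)(0.85) − (0.00)(-0.15)] = 0.0000
  C_13 = (0.00)(-0.30) − (0.80)(-0.15) = 0.1200
  C_21 = −[(-0.20)(0.85) − (-0.40)(-0.30)] = 0.2900
  C_22 = (0.55)(0.85) − (-0.40)(-0.15) = 0.4075
  C_23 = −[(0.55)(-0.30) − (-0.20)(-0.15)] = 0.1950
  C_31 = (-0.20)(0.00) − (-0.40)(0.80) = 0.3200
  C_32 = −[(0.55)(0.00) − (-0.40)(0.00)] = 0.0000
  C_33 = (0.55)(0.80) − (-0.20)(0.00) = 0.4400
det(I−A) = Σ_j (I−A)_1j·C_1j = (0.55)(0.6800) + (-0.20)(0.0000) + (-0.40)(0.1200) = 0.3260
adj(I−A) = Cᵀ =
  [ 0.6800   0.2900   0.3200]
  [ 0.0000   0.4075   0.0000]
  [ 0.1200   0.1950   0.4400]
(I − A)⁻¹ = adj(I−A) / det(I−A) ≈
  [   2.0859     0.8896     0.9816]
  [   0.0000     1.2500     0.0000]
  [   0.3681     0.5982     1.3497]
First solve x = (I − A)⁻¹ d = adj(I−A)·d / det(I−A); in particular x_1 = (0.6800·50 + 0.2900·210 + 0.3200·110) / 0.3260 = 130.10 / 0.3260 ≈ 399.0798.
Intermediate flow from 1 to 1: z_11 = a_11 · x_1 = 0.45 × 130.10 / 0.3260 = 58.545 / 0.3260 ≈ 179.59.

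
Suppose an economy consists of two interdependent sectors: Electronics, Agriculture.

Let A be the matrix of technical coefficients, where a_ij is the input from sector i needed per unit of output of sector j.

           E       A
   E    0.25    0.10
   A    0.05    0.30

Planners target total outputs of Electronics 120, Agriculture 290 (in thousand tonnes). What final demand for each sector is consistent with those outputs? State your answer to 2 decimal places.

I − A =
  [   0.75    -0.10]
  [  -0.05     0.70]
d = (I − A) x:
  d_E = (+0.75)·120 + (-0.10)·290 = 61.00
  d_A = (-0.05)·120 + (+0.70)·290 = 197.00

d_E = 61.00, d_A = 197.00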